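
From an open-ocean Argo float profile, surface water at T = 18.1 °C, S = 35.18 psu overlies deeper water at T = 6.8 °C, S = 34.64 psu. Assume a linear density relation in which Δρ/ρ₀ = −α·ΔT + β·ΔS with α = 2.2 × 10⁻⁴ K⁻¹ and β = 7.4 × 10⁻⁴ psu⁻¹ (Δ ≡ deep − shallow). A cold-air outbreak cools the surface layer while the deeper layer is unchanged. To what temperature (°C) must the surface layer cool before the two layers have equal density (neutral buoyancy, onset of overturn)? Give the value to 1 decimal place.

8.6 °C

Neutral buoyancy requires Δρ = 0, i.e. −α(T_deep − T_surf′) + β(S_deep − S_surf) = 0.
T_surf′ = T_deep − (β/α)·ΔS = 6.8 − (7.4 × 10⁻⁴/2.2 × 10⁻⁴)·(-0.54) = 8.616 °C.
Cooling required: 18.1 − (8.616) = 9.484 °C.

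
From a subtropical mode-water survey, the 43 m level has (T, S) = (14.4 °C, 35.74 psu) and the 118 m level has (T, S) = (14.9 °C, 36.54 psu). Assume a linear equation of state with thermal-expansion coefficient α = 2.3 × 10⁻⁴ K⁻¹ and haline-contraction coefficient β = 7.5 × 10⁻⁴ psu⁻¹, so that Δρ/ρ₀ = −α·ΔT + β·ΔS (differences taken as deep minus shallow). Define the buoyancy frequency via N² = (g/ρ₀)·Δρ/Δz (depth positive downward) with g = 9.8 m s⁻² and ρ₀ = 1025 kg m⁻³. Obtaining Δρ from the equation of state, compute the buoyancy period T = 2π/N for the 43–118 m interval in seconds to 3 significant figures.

ΔT = +0.5 K, ΔS = +0.80 psu (deep − shallow).
Δρ/ρ₀ = −αΔT + βΔS = -1.15 × 10⁻⁴ + 6.00 × 10⁻⁴ = 4.85 × 10⁻⁴, so Δρ ≈ 0.4971 kg m⁻³.
N² = (g/ρ₀)·Δρ/Δz = g·(Δρ/ρ₀)/Δz = 9.8 × 4.85 × 10⁻⁴ / 75 = 6.3373 × 10⁻⁵ s⁻².
N = √(6.3373 × 10⁻⁵) = 7.9607 × 10⁻³ rad s⁻¹ → T = 2π/N = 789.28 s ≈ 789 s.

789 s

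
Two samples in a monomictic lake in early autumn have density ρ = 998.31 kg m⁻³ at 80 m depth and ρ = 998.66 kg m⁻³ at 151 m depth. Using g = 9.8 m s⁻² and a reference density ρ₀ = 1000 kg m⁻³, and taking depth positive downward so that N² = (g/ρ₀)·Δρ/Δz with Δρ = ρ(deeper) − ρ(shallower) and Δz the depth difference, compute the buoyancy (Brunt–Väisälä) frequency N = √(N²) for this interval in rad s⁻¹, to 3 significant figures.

Δρ = 998.66 − 998.31 = 0.35 kg m⁻³ over Δz = 151 − 80 = 71 m.
N² = (9.8/1000) × (0.35/71) = 4.8310 × 10⁻⁵ s⁻².
N = √(4.8310 × 10⁻⁵) = 6.9505 × 10⁻³ rad s⁻¹ ≈ 6.95 × 10⁻³ rad s⁻¹.

6.95 × 10⁻³ rad s⁻¹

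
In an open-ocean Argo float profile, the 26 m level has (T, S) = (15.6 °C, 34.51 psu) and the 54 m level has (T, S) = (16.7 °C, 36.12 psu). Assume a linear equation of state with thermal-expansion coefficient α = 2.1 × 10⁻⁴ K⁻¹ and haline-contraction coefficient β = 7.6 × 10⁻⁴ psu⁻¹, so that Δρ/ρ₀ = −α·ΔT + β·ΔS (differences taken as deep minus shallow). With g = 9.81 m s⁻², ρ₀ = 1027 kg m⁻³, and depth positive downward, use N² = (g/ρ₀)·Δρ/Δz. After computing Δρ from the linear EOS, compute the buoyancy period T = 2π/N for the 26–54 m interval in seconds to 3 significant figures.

337 s

ΔT = +1.1 K, ΔS = +1.61 psu (deep − shallow).
Δρ/ρ₀ = −αΔT + βΔS = -2.31 × 10⁻⁴ + 1.2236 × 10⁻³ = 9.926 × 10⁻⁴, so Δρ ≈ 1.019 kg m⁻³.
N² = (g/ρ₀)·Δρ/Δz = g·(Δρ/ρ₀)/Δz = 9.81 × 9.926 × 10⁻⁴ / 28 = 3.4776 × 10⁻⁴ s⁻².
N = √(3.4776 × 10⁻⁴) = 0.018648 rad s⁻¹ → T = 2π/N = 336.94 s ≈ 337 s.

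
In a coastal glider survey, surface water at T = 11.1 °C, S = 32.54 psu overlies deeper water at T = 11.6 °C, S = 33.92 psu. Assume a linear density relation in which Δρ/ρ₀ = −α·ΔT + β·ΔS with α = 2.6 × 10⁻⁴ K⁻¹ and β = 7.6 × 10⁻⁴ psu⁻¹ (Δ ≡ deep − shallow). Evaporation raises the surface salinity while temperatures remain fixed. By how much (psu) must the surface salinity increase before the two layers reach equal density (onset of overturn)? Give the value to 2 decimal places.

Neutral buoyancy requires −α(T_deep − T_surf) + β(S_deep − S_surf′) = 0.
S_surf′ = S_deep − (α/β)·ΔT = 33.92 − (2.6 × 10⁻⁴/7.6 × 10⁻⁴)·(+0.5) = 33.7489 psu.
Increase required: 33.7489 − 32.54 = 1.2089 psu.

1.21 psu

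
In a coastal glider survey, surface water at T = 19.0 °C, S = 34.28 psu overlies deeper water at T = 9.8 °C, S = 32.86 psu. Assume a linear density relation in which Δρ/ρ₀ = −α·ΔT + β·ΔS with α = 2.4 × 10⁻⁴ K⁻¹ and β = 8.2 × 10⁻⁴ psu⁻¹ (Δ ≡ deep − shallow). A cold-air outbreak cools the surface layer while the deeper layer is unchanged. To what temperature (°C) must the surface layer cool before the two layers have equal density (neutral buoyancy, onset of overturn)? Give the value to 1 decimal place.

Neutral buoyancy requires Δρ = 0, i.e. −α(T_deep − T_surf′) + β(S_deep − S_surf) = 0.
T_surf′ = T_deep − (β/α)·ΔS = 9.8 − (8.2 × 10⁻⁴/2.4 × 10⁻⁴)·(-1.42) = 14.652 °C.
Cooling required: 19.0 − (14.652) = 4.348 °C.

14.7 °C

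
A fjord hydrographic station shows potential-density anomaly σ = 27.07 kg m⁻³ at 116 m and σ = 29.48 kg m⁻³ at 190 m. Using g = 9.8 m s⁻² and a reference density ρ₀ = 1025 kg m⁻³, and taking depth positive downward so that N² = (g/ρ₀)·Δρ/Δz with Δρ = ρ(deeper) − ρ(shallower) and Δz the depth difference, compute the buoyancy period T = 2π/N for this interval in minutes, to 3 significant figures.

5.93 min

Δρ = 1029.48 − 1027.07 = 2.41 kg m⁻³ over Δz = 190 − 116 = 74 m.
N² = (9.8/1025) × (2.41/74) = 3.1138 × 10⁻⁴ s⁻².
N = √(3.1138 × 10⁻⁴) = 0.017646 rad s⁻¹, so T = 2π/N = 356.07 s = 5.9345 min ≈ 5.93 min.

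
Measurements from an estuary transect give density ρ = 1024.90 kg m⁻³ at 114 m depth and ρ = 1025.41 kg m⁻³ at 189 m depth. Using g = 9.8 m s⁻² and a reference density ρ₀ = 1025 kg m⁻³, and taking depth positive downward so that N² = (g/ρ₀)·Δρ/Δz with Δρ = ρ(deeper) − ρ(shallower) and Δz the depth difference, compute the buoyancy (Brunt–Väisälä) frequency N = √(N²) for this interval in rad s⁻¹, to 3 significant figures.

8.06 × 10⁻³ rad s⁻¹

Δρ = 1025.41 − 1024.90 = 0.51 kg m⁻³ over Δz = 189 − 114 = 75 m.
N² = (9.8/1025) × (0.51/75) = 6.5015 × 10⁻⁵ s⁻².
N = √(6.5015 × 10⁻⁵) = 8.0632 × 10⁻³ rad s⁻¹ ≈ 8.06 × 10⁻³ rad s⁻¹.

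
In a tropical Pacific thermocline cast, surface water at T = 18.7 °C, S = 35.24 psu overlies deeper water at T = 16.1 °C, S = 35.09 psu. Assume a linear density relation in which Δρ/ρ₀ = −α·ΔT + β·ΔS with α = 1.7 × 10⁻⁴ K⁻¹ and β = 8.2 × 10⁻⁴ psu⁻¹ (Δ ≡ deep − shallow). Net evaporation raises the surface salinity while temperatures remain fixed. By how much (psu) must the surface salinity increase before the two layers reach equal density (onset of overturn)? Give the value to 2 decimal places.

Neutral buoyancy requires −α(T_deep − T_surf) + β(S_deep − S_surf′) = 0.
S_surf′ = S_deep − (α/β)·ΔT = 35.09 − (1.7 × 10⁻⁴/8.2 × 10⁻⁴)·(-2.6) = 35.6290 psu.
Increase required: 35.6290 − 35.24 = 0.3890 psu.

0.39 psu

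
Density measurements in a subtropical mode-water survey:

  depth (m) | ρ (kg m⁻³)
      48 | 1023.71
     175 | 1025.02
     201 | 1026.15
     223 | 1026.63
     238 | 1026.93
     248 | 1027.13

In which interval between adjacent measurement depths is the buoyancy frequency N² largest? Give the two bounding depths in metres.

Compute the density gradient over each adjacent pair:
  48–175 m: Δρ/Δz = 1.31/127 = 0.010 kg m⁻⁴
  175–201 m: Δρ/Δz = 1.13/26 = 0.043 kg m⁻⁴
  201–223 m: Δρ/Δz = 0.48/22 = 0.022 kg m⁻⁴
  223–238 m: Δρ/Δz = 0.30/15 = 0.020 kg m⁻⁴
  238–248 m: Δρ/Δz = 0.20/10 = 0.020 kg m⁻⁴
The largest gradient is in the 175–201 m interval — the pycnocline.

175–201 m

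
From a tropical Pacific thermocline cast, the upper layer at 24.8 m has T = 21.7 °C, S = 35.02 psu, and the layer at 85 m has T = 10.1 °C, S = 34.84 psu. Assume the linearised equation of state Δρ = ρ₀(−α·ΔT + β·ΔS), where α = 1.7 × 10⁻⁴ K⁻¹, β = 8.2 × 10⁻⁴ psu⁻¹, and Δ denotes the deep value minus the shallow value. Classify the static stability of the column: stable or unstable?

ΔT = 10.1 − 21.7 = -11.6 K and ΔS = 34.84 − 35.02 = -0.18 psu (deep − shallow).
−αΔT = 1.972 × 10⁻³; βΔS = -1.476 × 10⁻⁴; sum Δρ/ρ₀ = 1.8244 × 10⁻³.
Δρ/ρ₀ > 0, so Δρ > 0: deeper water is denser → statically stable.

stable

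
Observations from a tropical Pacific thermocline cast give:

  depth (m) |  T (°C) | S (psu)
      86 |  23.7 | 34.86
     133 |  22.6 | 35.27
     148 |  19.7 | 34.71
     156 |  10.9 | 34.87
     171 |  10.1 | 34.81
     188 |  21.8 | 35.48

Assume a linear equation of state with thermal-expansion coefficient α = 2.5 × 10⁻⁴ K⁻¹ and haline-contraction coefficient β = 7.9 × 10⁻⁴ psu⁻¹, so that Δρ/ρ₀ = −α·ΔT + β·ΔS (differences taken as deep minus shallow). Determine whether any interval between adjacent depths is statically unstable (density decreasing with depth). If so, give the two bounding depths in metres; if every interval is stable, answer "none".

Evaluate Δρ/ρ₀ = −αΔT + βΔS across each adjacent pair:
  86–133 m: −αΔT+βΔS = −(2.5 × 10⁻⁴)(-1.1)+(7.9 × 10⁻⁴)(+0.41) = 6.0 × 10⁻⁴ → stable
  133–148 m: −αΔT+βΔS = −(2.5 × 10⁻⁴)(-2.9)+(7.9 × 10⁻⁴)(-0.56) = 2.8 × 10⁻⁴ → stable
  148–156 m: −αΔT+βΔS = −(2.5 × 10⁻⁴)(-8.8)+(7.9 × 10⁻⁴)(+0.16) = 2.3 × 10⁻³ → stable
  156–171 m: −αΔT+βΔS = −(2.5 × 10⁻⁴)(-0.8)+(7.9 × 10⁻⁴)(-0.06) = 1.5 × 10⁻⁴ → stable
  171–188 m: −αΔT+βΔS = −(2.5 × 10⁻⁴)(+11.7)+(7.9 × 10⁻⁴)(+0.67) = -2.4 × 10⁻³ → UNSTABLE
The 171–188 m interval has Δρ < 0: lighter water underlies denser water.

171–188 m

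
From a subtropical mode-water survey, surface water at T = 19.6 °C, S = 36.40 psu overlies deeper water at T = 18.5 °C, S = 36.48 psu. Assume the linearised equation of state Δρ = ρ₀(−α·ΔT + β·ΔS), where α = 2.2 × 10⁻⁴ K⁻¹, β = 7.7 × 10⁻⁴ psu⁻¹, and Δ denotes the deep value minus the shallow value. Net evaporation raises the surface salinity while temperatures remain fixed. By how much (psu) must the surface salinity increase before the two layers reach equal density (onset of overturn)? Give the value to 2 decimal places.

Neutral buoyancy requires −α(T_deep − T_surf) + β(S_deep − S_surf′) = 0.
S_surf′ = S_deep − (α/β)·ΔT = 36.48 − (2.2 × 10⁻⁴/7.7 × 10⁻⁴)·(-1.1) = 36.7943 psu.
Increase required: 36.7943 − 36.40 = 0.3943 psu.

0.39 psu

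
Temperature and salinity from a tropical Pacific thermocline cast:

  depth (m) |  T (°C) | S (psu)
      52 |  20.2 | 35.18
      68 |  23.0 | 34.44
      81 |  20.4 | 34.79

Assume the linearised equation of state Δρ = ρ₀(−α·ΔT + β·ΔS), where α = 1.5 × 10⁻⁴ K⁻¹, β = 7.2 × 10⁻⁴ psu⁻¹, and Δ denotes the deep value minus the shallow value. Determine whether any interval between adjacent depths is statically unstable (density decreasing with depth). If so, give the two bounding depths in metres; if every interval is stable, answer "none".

52–68 m

Evaluate Δρ/ρ₀ = −αΔT + βΔS across each adjacent pair:
  52–68 m: −αΔT+βΔS = −(1.5 × 10⁻⁴)(+2.8)+(7.2 × 10⁻⁴)(-0.74) = -9.5 × 10⁻⁴ → UNSTABLE
  68–81 m: −αΔT+βΔS = −(1.5 × 10⁻⁴)(-2.6)+(7.2 × 10⁻⁴)(+0.35) = 6.4 × 10⁻⁴ → stable
The 52–68 m interval has Δρ < 0: lighter water underlies denser water.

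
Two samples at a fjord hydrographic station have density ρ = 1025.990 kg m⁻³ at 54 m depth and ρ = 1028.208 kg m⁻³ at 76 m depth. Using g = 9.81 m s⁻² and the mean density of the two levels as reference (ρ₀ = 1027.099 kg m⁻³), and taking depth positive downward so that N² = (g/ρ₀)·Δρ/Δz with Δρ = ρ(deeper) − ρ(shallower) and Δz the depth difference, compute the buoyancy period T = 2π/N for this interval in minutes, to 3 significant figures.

Δρ = 1028.208 − 1025.990 = 2.218 kg m⁻³ over Δz = 76 − 54 = 22 m.
N² = (9.81/1027.099) × (2.218/22) = 9.6293 × 10⁻⁴ s⁻².
N = √(9.6293 × 10⁻⁴) = 0.031031 rad s⁻¹, so T = 2π/N = 202.48 s = 3.3747 min ≈ 3.37 min.

3.37 min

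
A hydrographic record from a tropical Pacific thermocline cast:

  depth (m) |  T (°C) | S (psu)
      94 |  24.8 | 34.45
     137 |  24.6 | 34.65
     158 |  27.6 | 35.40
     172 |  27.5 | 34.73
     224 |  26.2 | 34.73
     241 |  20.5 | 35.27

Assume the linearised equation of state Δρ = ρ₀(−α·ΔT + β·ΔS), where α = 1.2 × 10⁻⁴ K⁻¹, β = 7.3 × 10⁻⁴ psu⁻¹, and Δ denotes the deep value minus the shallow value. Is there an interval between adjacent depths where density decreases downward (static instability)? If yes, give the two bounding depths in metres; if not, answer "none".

Evaluate Δρ/ρ₀ = −αΔT + βΔS across each adjacent pair:
  94–137 m: −αΔT+βΔS = −(1.2 × 10⁻⁴)(-0.2)+(7.3 × 10⁻⁴)(+0.20) = 1.7 × 10⁻⁴ → stable
  137–158 m: −αΔT+βΔS = −(1.2 × 10⁻⁴)(+3.0)+(7.3 × 10⁻⁴)(+0.75) = 1.9 × 10⁻⁴ → stable
  158–172 m: −αΔT+βΔS = −(1.2 × 10⁻⁴)(-0.1)+(7.3 × 10⁻⁴)(-0.67) = -4.8 × 10⁻⁴ → UNSTABLE
  172–224 m: −αΔT+βΔS = −(1.2 × 10⁻⁴)(-1.3)+(7.3 × 10⁻⁴)(+0.00) = 1.6 × 10⁻⁴ → stable
  224–241 m: −αΔT+βΔS = −(1.2 × 10⁻⁴)(-5.7)+(7.3 × 10⁻⁴)(+0.54) = 1.1 × 10⁻³ → stable
The 158–172 m interval has Δρ < 0: lighter water underlies denser water.

158–172 m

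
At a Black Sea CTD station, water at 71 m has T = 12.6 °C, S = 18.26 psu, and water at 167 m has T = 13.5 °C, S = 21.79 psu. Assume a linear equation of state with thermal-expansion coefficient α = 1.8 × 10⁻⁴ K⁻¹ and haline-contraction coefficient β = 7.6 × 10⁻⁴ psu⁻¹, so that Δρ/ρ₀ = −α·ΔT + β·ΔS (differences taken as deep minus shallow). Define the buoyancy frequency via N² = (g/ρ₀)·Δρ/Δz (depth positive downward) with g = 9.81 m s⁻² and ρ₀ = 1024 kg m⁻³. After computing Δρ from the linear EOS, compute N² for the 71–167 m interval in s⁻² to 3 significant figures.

2.58 × 10⁻⁴ s⁻²

ΔT = +0.9 K, ΔS = +3.53 psu (deep − shallow).
Δρ/ρ₀ = −αΔT + βΔS = -1.62 × 10⁻⁴ + 2.6828 × 10⁻³ = 2.5208 × 10⁻³, so Δρ ≈ 2.581 kg m⁻³.
N² = (g/ρ₀)·Δρ/Δz = g·(Δρ/ρ₀)/Δz = 9.81 × 2.5208 × 10⁻³ / 96 = 2.5759 × 10⁻⁴ s⁻² ≈ 2.58 × 10⁻⁴ s⁻².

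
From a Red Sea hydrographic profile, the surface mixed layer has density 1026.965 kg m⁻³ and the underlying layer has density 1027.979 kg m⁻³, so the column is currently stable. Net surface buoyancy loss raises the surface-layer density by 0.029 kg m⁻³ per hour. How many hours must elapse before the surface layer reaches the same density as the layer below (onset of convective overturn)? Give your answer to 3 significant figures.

Density deficit of the surface layer: 1027.979 − 1026.965 = 1.014 kg m⁻³.
Required change = 1.014 / 0.029 = 35.0 hours.

35.0 hours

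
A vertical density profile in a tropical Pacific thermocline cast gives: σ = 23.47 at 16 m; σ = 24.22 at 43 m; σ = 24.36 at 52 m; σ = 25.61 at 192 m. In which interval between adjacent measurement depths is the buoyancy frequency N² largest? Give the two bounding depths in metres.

16–43 m

Compute the density gradient over each adjacent pair:
  16–43 m: Δρ/Δz = 0.75/27 = 0.028 kg m⁻⁴
  43–52 m: Δρ/Δz = 0.14/9 = 0.016 kg m⁻⁴
  52–192 m: Δρ/Δz = 1.25/140 = 8.9 × 10⁻³ kg m⁻⁴
The largest gradient is in the 16–43 m interval — the pycnocline.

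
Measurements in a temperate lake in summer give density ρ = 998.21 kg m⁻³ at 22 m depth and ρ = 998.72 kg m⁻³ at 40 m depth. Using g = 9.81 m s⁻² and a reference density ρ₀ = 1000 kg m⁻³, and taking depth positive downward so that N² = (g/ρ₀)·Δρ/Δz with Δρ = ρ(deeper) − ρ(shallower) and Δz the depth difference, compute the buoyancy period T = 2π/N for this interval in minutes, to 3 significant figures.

6.28 min

Δρ = 998.72 − 998.21 = 0.51 kg m⁻³ over Δz = 40 − 22 = 18 m.
N² = (9.81/1000) × (0.51/18) = 2.7795 × 10⁻⁴ s⁻².
N = √(2.7795 × 10⁻⁴) = 0.016672 rad s⁻¹, so T = 2π/N = 376.87 s = 6.2812 min ≈ 6.28 min.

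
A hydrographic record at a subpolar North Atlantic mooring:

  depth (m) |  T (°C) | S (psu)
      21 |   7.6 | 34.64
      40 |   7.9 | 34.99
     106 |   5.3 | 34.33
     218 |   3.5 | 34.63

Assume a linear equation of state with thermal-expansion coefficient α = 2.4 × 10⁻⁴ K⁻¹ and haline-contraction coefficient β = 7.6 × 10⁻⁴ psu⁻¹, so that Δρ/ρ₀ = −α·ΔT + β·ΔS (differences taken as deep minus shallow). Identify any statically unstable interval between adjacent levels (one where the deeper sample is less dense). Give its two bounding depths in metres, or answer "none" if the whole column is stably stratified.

Evaluate Δρ/ρ₀ = −αΔT + βΔS across each adjacent pair:
  21–40 m: −αΔT+βΔS = −(2.4 × 10⁻⁴)(+0.3)+(7.6 × 10⁻⁴)(+0.35) = 1.9 × 10⁻⁴ → stable
  40–106 m: −αΔT+βΔS = −(2.4 × 10⁻⁴)(-2.6)+(7.6 × 10⁻⁴)(-0.66) = 1.2 × 10⁻⁴ → stable
  106–218 m: −αΔT+βΔS = −(2.4 × 10⁻⁴)(-1.8)+(7.6 × 10⁻⁴)(+0.30) = 6.6 × 10⁻⁴ → stable
Every interval has Δρ > 0: the column is stably stratified throughout.

none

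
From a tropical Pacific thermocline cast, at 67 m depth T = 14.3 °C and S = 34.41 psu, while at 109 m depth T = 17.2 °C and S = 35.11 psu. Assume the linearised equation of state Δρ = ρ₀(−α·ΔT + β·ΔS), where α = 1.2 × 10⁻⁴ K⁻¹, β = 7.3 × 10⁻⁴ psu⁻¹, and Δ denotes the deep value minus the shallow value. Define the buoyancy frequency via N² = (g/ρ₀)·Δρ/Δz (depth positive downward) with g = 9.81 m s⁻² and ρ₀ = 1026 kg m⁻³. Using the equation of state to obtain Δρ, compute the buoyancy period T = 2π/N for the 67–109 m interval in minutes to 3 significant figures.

17.0 min

ΔT = +2.9 K, ΔS = +0.70 psu (deep − shallow).
Δρ/ρ₀ = −αΔT + βΔS = -3.48 × 10⁻⁴ + 5.11 × 10⁻⁴ = 1.63 × 10⁻⁴, so Δρ ≈ 0.1672 kg m⁻³.
N² = (g/ρ₀)·Δρ/Δz = g·(Δρ/ρ₀)/Δz = 9.81 × 1.63 × 10⁻⁴ / 42 = 3.8072 × 10⁻⁵ s⁻².
N = √(3.8072 × 10⁻⁵) = 6.1703 × 10⁻³ rad s⁻¹ → T = 2π/N = 1.0183 × 10³ s = 16.972 min ≈ 17.0 min.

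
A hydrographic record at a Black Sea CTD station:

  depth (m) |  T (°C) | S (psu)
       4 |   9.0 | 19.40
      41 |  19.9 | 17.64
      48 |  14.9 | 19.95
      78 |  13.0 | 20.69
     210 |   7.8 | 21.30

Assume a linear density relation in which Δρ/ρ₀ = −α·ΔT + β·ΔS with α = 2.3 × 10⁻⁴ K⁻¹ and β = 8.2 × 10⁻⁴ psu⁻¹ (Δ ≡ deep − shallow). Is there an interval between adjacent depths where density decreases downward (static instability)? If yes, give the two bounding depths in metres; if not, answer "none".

4–41 m

Evaluate Δρ/ρ₀ = −αΔT + βΔS across each adjacent pair:
  4–41 m: −αΔT+βΔS = −(2.3 × 10⁻⁴)(+10.9)+(8.2 × 10⁻⁴)(-1.76) = -4.0 × 10⁻³ → UNSTABLE
  41–48 m: −αΔT+βΔS = −(2.3 × 10⁻⁴)(-5.0)+(8.2 × 10⁻⁴)(+2.31) = 3.0 × 10⁻³ → stable
  48–78 m: −αΔT+βΔS = −(2.3 × 10⁻⁴)(-1.9)+(8.2 × 10⁻⁴)(+0.74) = 1.0 × 10⁻³ → stable
  78–210 m: −αΔT+βΔS = −(2.3 × 10⁻⁴)(-5.2)+(8.2 × 10⁻⁴)(+0.61) = 1.7 × 10⁻³ → stable
The 4–41 m interval has Δρ < 0: lighter water underlies denser water.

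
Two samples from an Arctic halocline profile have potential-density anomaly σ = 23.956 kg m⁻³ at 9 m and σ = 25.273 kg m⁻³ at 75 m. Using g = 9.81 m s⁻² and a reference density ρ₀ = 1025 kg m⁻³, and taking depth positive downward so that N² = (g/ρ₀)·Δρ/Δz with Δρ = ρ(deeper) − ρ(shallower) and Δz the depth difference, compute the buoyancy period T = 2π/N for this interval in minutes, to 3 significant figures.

Δρ = 1025.273 − 1023.956 = 1.317 kg m⁻³ over Δz = 75 − 9 = 66 m.
N² = (9.81/1025) × (1.317/66) = 1.9098 × 10⁻⁴ s⁻².
N = √(1.9098 × 10⁻⁴) = 0.013820 rad s⁻¹, so T = 2π/N = 454.64 s = 7.5773 min ≈ 7.58 min.

7.58 min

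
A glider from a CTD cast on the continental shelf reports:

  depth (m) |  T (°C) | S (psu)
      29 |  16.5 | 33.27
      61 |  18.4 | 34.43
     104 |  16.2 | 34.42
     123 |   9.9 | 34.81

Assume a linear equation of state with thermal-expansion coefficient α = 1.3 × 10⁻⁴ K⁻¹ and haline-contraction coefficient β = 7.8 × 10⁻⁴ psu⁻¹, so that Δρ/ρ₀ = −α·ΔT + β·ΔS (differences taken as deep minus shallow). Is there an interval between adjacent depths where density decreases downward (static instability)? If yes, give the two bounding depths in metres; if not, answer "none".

Evaluate Δρ/ρ₀ = −αΔT + βΔS across each adjacent pair:
  29–61 m: −αΔT+βΔS = −(1.3 × 10⁻⁴)(+1.9)+(7.8 × 10⁻⁴)(+1.16) = 6.6 × 10⁻⁴ → stable
  61–104 m: −αΔT+βΔS = −(1.3 × 10⁻⁴)(-2.2)+(7.8 × 10⁻⁴)(-0.01) = 2.8 × 10⁻⁴ → stable
  104–123 m: −αΔT+βΔS = −(1.3 × 10⁻⁴)(-6.3)+(7.8 × 10⁻⁴)(+0.39) = 1.1 × 10⁻³ → stable
Every interval has Δρ > 0: the column is stably stratified throughout.

none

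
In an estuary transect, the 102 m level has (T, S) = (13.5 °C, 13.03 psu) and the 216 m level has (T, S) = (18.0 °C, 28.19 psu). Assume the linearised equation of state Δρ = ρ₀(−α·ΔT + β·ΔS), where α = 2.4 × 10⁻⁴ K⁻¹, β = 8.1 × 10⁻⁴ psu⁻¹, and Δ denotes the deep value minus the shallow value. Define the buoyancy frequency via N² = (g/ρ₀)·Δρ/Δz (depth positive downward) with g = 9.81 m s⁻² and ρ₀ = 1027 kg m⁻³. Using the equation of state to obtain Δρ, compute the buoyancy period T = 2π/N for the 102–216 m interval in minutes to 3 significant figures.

ΔT = +4.5 K, ΔS = +15.16 psu (deep − shallow).
Δρ/ρ₀ = −αΔT + βΔS = -1.08 × 10⁻³ + 0.0122796 = 0.0111996, so Δρ ≈ 11.50 kg m⁻³.
N² = (g/ρ₀)·Δρ/Δz = g·(Δρ/ρ₀)/Δz = 9.81 × 0.0111996 / 114 = 9.6376 × 10⁻⁴ s⁻².
N = √(9.6376 × 10⁻⁴) = 0.031044 rad s⁻¹ → T = 2π/N = 202.40 s = 3.3733 min ≈ 3.37 min.

3.37 min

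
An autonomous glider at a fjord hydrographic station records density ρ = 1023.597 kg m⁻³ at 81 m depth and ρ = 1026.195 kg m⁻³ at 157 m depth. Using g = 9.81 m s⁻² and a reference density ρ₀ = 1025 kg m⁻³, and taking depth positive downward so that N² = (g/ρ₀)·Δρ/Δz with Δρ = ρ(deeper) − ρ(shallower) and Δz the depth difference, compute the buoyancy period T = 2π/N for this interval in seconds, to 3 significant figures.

Δρ = 1026.195 − 1023.597 = 2.598 kg m⁻³ over Δz = 157 − 81 = 76 m.
N² = (9.81/1025) × (2.598/76) = 3.2717 × 10⁻⁴ s⁻².
N = √(3.2717 × 10⁻⁴) = 0.018088 rad s⁻¹, so T = 2π/N = 347.37 s ≈ 347 s.

347 s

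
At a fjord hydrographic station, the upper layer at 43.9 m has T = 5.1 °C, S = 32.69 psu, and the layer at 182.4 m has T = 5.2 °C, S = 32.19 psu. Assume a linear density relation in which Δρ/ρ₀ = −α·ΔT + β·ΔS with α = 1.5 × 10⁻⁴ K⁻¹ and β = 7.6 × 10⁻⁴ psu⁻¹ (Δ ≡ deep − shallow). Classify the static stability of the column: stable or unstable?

unstable

ΔT = 5.2 − 5.1 = +0.1 K and ΔS = 32.19 − 32.69 = -0.50 psu (deep − shallow).
−αΔT = -1.50 × 10⁻⁵; βΔS = -3.80 × 10⁻⁴; sum Δρ/ρ₀ = -3.95 × 10⁻⁴.
Δρ/ρ₀ < 0, so Δρ < 0: deeper water is lighter → statically unstable; the column would overturn.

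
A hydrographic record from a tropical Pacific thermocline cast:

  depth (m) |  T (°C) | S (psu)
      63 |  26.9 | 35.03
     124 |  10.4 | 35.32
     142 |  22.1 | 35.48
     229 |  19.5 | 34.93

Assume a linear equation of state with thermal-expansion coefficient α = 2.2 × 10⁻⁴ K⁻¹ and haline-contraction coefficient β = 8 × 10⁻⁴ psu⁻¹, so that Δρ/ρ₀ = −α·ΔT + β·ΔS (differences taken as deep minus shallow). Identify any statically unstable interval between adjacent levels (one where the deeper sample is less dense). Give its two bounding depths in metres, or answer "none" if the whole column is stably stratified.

Evaluate Δρ/ρ₀ = −αΔT + βΔS across each adjacent pair:
  63–124 m: −αΔT+βΔS = −(2.2 × 10⁻⁴)(-16.5)+(8 × 10⁻⁴)(+0.29) = 3.9 × 10⁻³ → stable
  124–142 m: −αΔT+βΔS = −(2.2 × 10⁻⁴)(+11.7)+(8 × 10⁻⁴)(+0.16) = -2.4 × 10⁻³ → UNSTABLE
  142–229 m: −αΔT+βΔS = −(2.2 × 10⁻⁴)(-2.6)+(8 × 10⁻⁴)(-0.55) = 1.3 × 10⁻⁴ → stable
The 124–142 m interval has Δρ < 0: lighter water underlies denser water.

124–142 m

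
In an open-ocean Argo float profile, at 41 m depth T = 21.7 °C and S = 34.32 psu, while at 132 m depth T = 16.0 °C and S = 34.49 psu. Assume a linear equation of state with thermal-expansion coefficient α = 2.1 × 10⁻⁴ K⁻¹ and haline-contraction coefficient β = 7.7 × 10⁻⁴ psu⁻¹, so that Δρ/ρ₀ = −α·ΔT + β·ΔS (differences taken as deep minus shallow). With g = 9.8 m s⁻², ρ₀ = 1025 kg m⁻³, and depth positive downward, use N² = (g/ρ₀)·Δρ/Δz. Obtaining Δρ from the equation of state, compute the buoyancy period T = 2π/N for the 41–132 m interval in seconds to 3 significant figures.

525 s

ΔT = -5.7 K, ΔS = +0.17 psu (deep − shallow).
Δρ/ρ₀ = −αΔT + βΔS = 1.197 × 10⁻³ + 1.309 × 10⁻⁴ = 1.3279 × 10⁻³, so Δρ ≈ 1.361 kg m⁻³.
N² = (g/ρ₀)·Δρ/Δz = g·(Δρ/ρ₀)/Δz = 9.8 × 1.3279 × 10⁻³ / 91 = 1.4300 × 10⁻⁴ s⁻².
N = √(1.4300 × 10⁻⁴) = 0.011958 rad s⁻¹ → T = 2π/N = 525.44 s ≈ 525 s.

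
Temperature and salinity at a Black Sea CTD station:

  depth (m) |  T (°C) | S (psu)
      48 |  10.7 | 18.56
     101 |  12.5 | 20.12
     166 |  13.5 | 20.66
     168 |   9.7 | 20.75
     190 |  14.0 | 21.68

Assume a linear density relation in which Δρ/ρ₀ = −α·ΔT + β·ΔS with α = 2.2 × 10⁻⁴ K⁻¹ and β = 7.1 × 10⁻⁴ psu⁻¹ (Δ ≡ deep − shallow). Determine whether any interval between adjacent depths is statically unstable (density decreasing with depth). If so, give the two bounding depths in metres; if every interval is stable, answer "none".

Evaluate Δρ/ρ₀ = −αΔT + βΔS across each adjacent pair:
  48–101 m: −αΔT+βΔS = −(2.2 × 10⁻⁴)(+1.8)+(7.1 × 10⁻⁴)(+1.56) = 7.1 × 10⁻⁴ → stable
  101–166 m: −αΔT+βΔS = −(2.2 × 10⁻⁴)(+1.0)+(7.1 × 10⁻⁴)(+0.54) = 1.6 × 10⁻⁴ → stable
  166–168 m: −αΔT+βΔS = −(2.2 × 10⁻⁴)(-3.8)+(7.1 × 10⁻⁴)(+0.09) = 9.0 × 10⁻⁴ → stable
  168–190 m: −αΔT+βΔS = −(2.2 × 10⁻⁴)(+4.3)+(7.1 × 10⁻⁴)(+0.93) = -2.9 × 10⁻⁴ → UNSTABLE
The 168–190 m interval has Δρ < 0: lighter water underlies denser water.

168–190 m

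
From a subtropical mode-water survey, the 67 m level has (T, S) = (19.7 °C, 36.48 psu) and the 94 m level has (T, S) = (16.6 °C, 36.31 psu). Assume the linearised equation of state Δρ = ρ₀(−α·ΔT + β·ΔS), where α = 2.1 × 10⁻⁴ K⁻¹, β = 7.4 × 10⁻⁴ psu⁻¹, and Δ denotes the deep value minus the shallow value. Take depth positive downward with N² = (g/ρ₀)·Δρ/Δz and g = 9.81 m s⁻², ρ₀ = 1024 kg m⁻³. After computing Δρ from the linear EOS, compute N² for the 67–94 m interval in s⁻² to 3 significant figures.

1.91 × 10⁻⁴ s⁻²

ΔT = -3.1 K, ΔS = -0.17 psu (deep − shallow).
Δρ/ρ₀ = −αΔT + βΔS = 6.51 × 10⁻⁴ − 1.258 × 10⁻⁴ = 5.252 × 10⁻⁴, so Δρ ≈ 0.5378 kg m⁻³.
N² = (g/ρ₀)·Δρ/Δz = g·(Δρ/ρ₀)/Δz = 9.81 × 5.252 × 10⁻⁴ / 27 = 1.9082 × 10⁻⁴ s⁻² ≈ 1.91 × 10⁻⁴ s⁻².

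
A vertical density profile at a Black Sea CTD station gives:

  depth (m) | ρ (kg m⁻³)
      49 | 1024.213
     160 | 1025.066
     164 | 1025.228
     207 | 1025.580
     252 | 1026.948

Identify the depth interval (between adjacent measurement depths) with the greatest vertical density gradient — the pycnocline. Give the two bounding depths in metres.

160–164 m

Compute the density gradient over each adjacent pair:
  49–160 m: Δρ/Δz = 0.853/111 = 7.7 × 10⁻³ kg m⁻⁴
  160–164 m: Δρ/Δz = 0.162/4 = 0.041 kg m⁻⁴
  164–207 m: Δρ/Δz = 0.352/43 = 8.2 × 10⁻³ kg m⁻⁴
  207–252 m: Δρ/Δz = 1.368/45 = 0.030 kg m⁻⁴
The largest gradient is in the 160–164 m interval — the pycnocline.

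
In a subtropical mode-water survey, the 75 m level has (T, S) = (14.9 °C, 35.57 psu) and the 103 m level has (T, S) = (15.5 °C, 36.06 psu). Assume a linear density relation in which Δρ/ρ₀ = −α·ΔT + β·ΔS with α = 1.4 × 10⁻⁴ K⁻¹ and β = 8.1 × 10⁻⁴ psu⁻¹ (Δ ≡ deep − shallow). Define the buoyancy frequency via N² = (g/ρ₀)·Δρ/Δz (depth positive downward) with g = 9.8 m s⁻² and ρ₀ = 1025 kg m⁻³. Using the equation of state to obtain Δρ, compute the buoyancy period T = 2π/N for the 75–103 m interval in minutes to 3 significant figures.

ΔT = +0.6 K, ΔS = +0.49 psu (deep − shallow).
Δρ/ρ₀ = −αΔT + βΔS = -8.40 × 10⁻⁵ + 3.969 × 10⁻⁴ = 3.129 × 10⁻⁴, so Δρ ≈ 0.3207 kg m⁻³.
N² = (g/ρ₀)·Δρ/Δz = g·(Δρ/ρ₀)/Δz = 9.8 × 3.129 × 10⁻⁴ / 28 = 1.0952 × 10⁻⁴ s⁻².
N = √(1.0952 × 10⁻⁴) = 0.010465 rad s⁻¹ → T = 2π/N = 600.40 s = 10.007 min ≈ 10.0 min.

10.0 min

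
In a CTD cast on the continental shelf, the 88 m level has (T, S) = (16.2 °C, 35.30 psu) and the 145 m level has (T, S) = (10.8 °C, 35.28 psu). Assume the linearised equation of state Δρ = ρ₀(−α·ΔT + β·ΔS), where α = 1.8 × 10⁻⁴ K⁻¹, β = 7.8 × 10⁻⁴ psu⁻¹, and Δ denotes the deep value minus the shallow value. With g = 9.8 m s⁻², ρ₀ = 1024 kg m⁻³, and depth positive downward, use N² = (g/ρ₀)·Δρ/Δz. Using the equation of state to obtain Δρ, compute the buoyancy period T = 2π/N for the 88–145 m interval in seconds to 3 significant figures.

490 s

ΔT = -5.4 K, ΔS = -0.02 psu (deep − shallow).
Δρ/ρ₀ = −αΔT + βΔS = 9.72 × 10⁻⁴ − 1.56 × 10⁻⁵ = 9.564 × 10⁻⁴, so Δρ ≈ 0.9794 kg m⁻³.
N² = (g/ρ₀)·Δρ/Δz = g·(Δρ/ρ₀)/Δz = 9.8 × 9.564 × 10⁻⁴ / 57 = 1.6443 × 10⁻⁴ s⁻².
N = √(1.6443 × 10⁻⁴) = 0.012823 rad s⁻¹ → T = 2π/N = 489.99 s ≈ 490 s.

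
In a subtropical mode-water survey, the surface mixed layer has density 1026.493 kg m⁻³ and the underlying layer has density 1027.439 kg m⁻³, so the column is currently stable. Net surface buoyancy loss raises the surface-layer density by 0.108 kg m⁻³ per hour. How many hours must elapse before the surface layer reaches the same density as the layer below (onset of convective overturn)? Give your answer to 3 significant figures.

8.76 hours

Density deficit of the surface layer: 1027.439 − 1026.493 = 0.946 kg m⁻³.
Required change = 0.946 / 0.108 = 8.76 hours.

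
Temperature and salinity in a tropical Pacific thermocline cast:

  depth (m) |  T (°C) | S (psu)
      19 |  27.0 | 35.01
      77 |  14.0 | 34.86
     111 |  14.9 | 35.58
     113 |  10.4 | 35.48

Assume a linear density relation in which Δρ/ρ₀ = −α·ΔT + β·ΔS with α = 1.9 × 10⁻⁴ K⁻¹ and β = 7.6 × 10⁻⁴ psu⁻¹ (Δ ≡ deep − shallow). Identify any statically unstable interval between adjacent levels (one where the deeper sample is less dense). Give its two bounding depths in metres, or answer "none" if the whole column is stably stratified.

none

Evaluate Δρ/ρ₀ = −αΔT + βΔS across each adjacent pair:
  19–77 m: −αΔT+βΔS = −(1.9 × 10⁻⁴)(-13.0)+(7.6 × 10⁻⁴)(-0.15) = 2.4 × 10⁻³ → stable
  77–111 m: −αΔT+βΔS = −(1.9 × 10⁻⁴)(+0.9)+(7.6 × 10⁻⁴)(+0.72) = 3.8 × 10⁻⁴ → stable
  111–113 m: −αΔT+βΔS = −(1.9 × 10⁻⁴)(-4.5)+(7.6 × 10⁻⁴)(-0.10) = 7.8 × 10⁻⁴ → stable
Every interval has Δρ > 0: the column is stably stratified throughout.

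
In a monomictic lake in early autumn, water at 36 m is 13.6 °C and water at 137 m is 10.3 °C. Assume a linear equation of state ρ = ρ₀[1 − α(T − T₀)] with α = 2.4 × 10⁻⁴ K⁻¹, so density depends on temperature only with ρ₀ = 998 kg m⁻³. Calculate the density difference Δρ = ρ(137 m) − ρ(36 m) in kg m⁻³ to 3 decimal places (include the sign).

ΔT = -3.3 K, Δρ/ρ₀ = −αΔT = 7.92 × 10⁻⁴.
Δρ = 998 × (7.92 × 10⁻⁴) = +0.790 kg m⁻³.
Positive Δρ: denser below, stable.

+0.790 kg m⁻³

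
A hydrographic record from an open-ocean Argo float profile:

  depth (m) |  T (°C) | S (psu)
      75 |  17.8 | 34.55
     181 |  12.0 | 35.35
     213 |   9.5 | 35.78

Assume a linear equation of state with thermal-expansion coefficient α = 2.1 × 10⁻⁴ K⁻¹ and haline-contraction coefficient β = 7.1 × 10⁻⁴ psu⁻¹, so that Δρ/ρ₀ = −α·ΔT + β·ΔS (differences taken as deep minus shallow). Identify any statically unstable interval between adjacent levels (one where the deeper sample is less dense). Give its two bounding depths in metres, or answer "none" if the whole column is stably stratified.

Evaluate Δρ/ρ₀ = −αΔT + βΔS across each adjacent pair:
  75–181 m: −αΔT+βΔS = −(2.1 × 10⁻⁴)(-5.8)+(7.1 × 10⁻⁴)(+0.80) = 1.8 × 10⁻³ → stable
  181–213 m: −αΔT+βΔS = −(2.1 × 10⁻⁴)(-2.5)+(7.1 × 10⁻⁴)(+0.43) = 8.3 × 10⁻⁴ → stable
Every interval has Δρ > 0: the column is stably stratified throughout.

none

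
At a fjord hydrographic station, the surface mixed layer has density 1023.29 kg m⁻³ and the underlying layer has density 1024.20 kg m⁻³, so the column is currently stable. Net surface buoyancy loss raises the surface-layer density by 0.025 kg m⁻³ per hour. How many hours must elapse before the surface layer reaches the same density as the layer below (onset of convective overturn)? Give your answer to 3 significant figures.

Density deficit of the surface layer: 1024.20 − 1023.29 = 0.91 kg m⁻³.
Required change = 0.91 / 0.025 = 36.4 hours.

36.4 hours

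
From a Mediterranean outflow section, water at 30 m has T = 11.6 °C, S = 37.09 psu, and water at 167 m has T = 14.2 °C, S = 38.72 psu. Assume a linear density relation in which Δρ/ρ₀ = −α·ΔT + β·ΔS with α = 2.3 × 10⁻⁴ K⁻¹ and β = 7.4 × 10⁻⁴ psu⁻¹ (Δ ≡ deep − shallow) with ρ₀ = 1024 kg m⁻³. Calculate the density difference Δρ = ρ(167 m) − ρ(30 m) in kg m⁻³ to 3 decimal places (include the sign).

+0.623 kg m⁻³

ΔT = +2.6 K, ΔS = +1.63 psu (deep − shallow).
Δρ/ρ₀ = −(2.3 × 10⁻⁴)(+2.6) + (7.4 × 10⁻⁴)(+1.63) = 6.082 × 10⁻⁴.
Δρ = 1024 × (6.082 × 10⁻⁴) = +0.623 kg m⁻³.
Positive Δρ: denser below, stable.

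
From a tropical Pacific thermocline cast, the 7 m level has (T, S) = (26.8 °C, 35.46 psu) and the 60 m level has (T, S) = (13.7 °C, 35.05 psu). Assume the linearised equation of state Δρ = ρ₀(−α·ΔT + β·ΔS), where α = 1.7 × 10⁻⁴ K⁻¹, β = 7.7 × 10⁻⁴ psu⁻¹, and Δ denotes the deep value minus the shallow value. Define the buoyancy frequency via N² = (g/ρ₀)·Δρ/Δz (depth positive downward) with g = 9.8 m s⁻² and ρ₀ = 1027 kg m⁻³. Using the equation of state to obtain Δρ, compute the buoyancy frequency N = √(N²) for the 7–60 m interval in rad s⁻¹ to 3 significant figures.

0.0188 rad s⁻¹

ΔT = -13.1 K, ΔS = -0.41 psu (deep − shallow).
Δρ/ρ₀ = −αΔT + βΔS = 2.227 × 10⁻³ − 3.157 × 10⁻⁴ = 1.9113 × 10⁻³, so Δρ ≈ 1.963 kg m⁻³.
N² = (g/ρ₀)·Δρ/Δz = g·(Δρ/ρ₀)/Δz = 9.8 × 1.9113 × 10⁻³ / 53 = 3.5341 × 10⁻⁴ s⁻².
N = √(3.5341 × 10⁻⁴) = 0.018799 rad s⁻¹ ≈ 0.0188 rad s⁻¹.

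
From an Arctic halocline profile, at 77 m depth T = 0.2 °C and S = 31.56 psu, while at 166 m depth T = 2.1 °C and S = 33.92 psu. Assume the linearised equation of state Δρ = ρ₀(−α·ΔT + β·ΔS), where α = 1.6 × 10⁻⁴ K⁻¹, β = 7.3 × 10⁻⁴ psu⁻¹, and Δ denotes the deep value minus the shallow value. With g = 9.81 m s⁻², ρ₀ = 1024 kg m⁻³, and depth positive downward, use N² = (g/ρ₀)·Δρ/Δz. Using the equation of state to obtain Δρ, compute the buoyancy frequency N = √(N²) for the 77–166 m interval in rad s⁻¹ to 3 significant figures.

0.0125 rad s⁻¹

ΔT = +1.9 K, ΔS = +2.36 psu (deep − shallow).
Δρ/ρ₀ = −αΔT + βΔS = -3.04 × 10⁻⁴ + 1.7228 × 10⁻³ = 1.4188 × 10⁻³, so Δρ ≈ 1.453 kg m⁻³.
N² = (g/ρ₀)·Δρ/Δz = g·(Δρ/ρ₀)/Δz = 9.81 × 1.4188 × 10⁻³ / 89 = 1.5639 × 10⁻⁴ s⁻².
N = √(1.5639 × 10⁻⁴) = 0.012506 rad s⁻¹ ≈ 0.0125 rad s⁻¹.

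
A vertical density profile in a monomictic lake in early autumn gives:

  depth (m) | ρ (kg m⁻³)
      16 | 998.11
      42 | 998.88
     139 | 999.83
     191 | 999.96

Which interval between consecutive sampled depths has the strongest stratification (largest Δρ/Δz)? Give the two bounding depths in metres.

16–42 m

Compute the density gradient over each adjacent pair:
  16–42 m: Δρ/Δz = 0.77/26 = 0.030 kg m⁻⁴
  42–139 m: Δρ/Δz = 0.95/97 = 9.8 × 10⁻³ kg m⁻⁴
  139–191 m: Δρ/Δz = 0.13/52 = 2.5 × 10⁻³ kg m⁻⁴
The largest gradient is in the 16–42 m interval — the pycnocline.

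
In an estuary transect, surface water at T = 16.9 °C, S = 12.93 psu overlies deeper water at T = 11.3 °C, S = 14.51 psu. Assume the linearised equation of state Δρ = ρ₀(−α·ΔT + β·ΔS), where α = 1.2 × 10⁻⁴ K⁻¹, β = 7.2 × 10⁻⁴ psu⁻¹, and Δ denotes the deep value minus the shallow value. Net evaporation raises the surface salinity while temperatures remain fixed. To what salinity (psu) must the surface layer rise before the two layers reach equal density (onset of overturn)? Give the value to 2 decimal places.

Neutral buoyancy requires −α(T_deep − T_surf) + β(S_deep − S_surf′) = 0.
S_surf′ = S_deep − (α/β)·ΔT = 14.51 − (1.2 × 10⁻⁴/7.2 × 10⁻⁴)·(-5.6) = 15.4433 psu.
Increase required: 15.4433 − 12.93 = 2.5133 psu.

15.44 psu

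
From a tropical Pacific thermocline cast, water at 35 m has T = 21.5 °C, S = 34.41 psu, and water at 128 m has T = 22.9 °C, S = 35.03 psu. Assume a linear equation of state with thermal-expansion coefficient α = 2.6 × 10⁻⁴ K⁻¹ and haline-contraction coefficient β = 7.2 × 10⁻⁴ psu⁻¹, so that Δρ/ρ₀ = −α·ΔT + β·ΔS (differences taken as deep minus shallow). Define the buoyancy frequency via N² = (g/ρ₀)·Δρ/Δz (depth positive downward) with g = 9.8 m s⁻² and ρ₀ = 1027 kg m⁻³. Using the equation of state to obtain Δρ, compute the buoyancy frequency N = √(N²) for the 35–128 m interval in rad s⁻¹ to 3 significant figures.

2.95 × 10⁻³ rad s⁻¹

ΔT = +1.4 K, ΔS = +0.62 psu (deep − shallow).
Δρ/ρ₀ = −αΔT + βΔS = -3.64 × 10⁻⁴ + 4.464 × 10⁻⁴ = 8.24 × 10⁻⁵, so Δρ ≈ 0.08462 kg m⁻³.
N² = (g/ρ₀)·Δρ/Δz = g·(Δρ/ρ₀)/Δz = 9.8 × 8.24 × 10⁻⁵ / 93 = 8.6830 × 10⁻⁶ s⁻².
N = √(8.6830 × 10⁻⁶) = 2.9467 × 10⁻³ rad s⁻¹ ≈ 2.95 × 10⁻³ rad s⁻¹.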